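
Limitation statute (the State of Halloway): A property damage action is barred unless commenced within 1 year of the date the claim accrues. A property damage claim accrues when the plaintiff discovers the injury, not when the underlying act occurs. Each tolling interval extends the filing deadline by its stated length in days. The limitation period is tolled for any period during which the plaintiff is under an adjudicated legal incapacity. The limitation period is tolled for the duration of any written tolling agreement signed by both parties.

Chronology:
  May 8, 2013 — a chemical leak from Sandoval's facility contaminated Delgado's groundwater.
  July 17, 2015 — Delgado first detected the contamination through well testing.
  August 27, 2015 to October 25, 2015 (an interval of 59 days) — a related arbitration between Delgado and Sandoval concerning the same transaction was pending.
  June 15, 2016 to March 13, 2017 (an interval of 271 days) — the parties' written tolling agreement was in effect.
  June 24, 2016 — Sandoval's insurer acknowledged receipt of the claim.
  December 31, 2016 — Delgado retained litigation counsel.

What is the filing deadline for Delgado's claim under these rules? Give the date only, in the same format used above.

April 14, 2017

The claim did not accrue until Delgado discovered the injury on July 17, 2015; the May 8, 2013 act date does not start the clock under the stated rule.
1 year from July 17, 2015 is July 17, 2016.
Because the written tolling agreement ran from June 15, 2016 to March 13, 2017, the deadline is extended by 271 days to April 14, 2017.
The pending related arbitration from August 27, 2015 to October 25, 2015 does not toll the period, because no stated rule makes a pending arbitration a tolling event.
The other events in the timeline have no effect on the limitation period under the stated rules.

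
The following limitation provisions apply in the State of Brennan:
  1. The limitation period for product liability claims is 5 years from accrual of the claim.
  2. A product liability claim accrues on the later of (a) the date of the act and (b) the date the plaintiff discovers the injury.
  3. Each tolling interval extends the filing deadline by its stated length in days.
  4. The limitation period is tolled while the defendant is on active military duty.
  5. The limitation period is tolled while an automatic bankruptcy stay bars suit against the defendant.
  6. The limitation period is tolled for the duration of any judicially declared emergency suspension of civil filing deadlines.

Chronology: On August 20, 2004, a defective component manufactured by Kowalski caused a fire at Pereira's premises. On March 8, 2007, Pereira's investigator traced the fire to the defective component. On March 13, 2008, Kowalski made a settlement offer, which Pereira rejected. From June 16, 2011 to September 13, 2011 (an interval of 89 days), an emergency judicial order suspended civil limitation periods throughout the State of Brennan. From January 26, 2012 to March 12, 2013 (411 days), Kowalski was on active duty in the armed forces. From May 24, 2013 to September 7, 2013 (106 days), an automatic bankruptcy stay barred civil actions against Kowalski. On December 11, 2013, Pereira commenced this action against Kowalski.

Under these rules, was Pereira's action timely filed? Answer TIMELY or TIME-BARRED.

The claim accrued on March 8, 2007 — the later of the August 20, 2004 act and the March 8, 2007 discovery.
Adding the 5 years base period to March 8, 2007 gives a deadline of March 8, 2012, before any tolling.
The period was tolled for 89 days by the emergency suspension of filing deadlines (June 16, 2011 to September 13, 2011), pushing the deadline to June 5, 2012.
The defendant's active military service from January 26, 2012 to March 12, 2013 tolled the period for 411 days, extending the deadline to July 21, 2013.
Because the automatic bankruptcy stay ran from May 24, 2013 to September 7, 2013, the deadline is extended by 106 days to November 4, 2013.
The other events in the timeline have no effect on the limitation period under the stated rules.
Filing on December 11, 2013 missed the November 4, 2013 deadline — the action is time-barred.

TIME-BARRED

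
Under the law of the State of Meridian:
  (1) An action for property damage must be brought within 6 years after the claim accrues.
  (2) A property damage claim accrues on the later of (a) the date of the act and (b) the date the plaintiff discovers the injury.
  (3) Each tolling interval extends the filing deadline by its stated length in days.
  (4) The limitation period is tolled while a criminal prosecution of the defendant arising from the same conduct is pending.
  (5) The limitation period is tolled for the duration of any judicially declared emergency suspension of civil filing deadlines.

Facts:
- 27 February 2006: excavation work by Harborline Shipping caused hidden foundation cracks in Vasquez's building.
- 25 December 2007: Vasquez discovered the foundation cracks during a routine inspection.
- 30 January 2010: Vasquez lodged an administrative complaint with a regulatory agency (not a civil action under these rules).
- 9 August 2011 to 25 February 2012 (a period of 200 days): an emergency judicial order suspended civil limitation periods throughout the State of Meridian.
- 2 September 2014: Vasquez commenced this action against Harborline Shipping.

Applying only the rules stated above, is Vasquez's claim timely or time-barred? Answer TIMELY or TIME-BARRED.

TIME-BARRED

Taking the later of the act (27 February 2006) and discovery (25 December 2007), the claim accrued on 25 December 2007.
6 years from 25 December 2007 is 25 December 2013.
The emergency suspension of filing deadlines from 9 August 2011 to 25 February 2012 tolled the period for 200 days, extending the deadline to 13 July 2014.
The other events in the timeline have no effect on the limitation period under the stated rules.
Filing on 2 September 2014 missed the 13 July 2014 deadline — the action is time-barred.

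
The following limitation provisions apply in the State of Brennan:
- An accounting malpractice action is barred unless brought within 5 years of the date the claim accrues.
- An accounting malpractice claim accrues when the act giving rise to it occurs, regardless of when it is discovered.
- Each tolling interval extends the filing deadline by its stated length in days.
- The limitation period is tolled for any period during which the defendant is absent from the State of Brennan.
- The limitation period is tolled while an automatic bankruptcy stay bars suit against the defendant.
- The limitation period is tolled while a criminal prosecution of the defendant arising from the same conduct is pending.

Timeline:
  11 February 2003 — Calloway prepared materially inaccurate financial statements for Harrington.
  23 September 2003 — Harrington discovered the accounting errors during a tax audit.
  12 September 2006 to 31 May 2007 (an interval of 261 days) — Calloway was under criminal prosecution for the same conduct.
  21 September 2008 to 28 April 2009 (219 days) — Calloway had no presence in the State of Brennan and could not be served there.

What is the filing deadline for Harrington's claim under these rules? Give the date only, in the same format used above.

Because the rule ties accrual to occurrence, the claim accrued on 11 February 2003, not on the 23 September 2003 discovery date.
The untolled deadline — 5 years after 11 February 2003 — is 11 February 2008.
Because the pending criminal prosecution ran from 12 September 2006 to 31 May 2007, the deadline is extended by 261 days to 29 October 2008.
Because the defendant's absence from the jurisdiction ran from 21 September 2008 to 28 April 2009, the deadline is extended by 219 days to 5 June 2009.

5 June 2009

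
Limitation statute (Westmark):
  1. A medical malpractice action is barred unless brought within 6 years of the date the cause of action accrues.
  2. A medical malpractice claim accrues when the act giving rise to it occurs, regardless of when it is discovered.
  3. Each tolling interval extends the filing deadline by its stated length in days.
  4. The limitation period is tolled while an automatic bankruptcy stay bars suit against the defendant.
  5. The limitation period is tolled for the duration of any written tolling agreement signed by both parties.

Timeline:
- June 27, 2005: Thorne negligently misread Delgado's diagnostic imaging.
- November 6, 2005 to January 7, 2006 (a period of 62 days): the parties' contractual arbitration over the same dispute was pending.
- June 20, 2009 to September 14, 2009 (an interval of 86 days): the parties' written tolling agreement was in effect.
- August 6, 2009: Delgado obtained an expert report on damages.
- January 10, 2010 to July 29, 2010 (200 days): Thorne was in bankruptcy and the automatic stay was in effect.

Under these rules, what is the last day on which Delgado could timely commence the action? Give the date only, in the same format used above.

The limitation period began to run on June 27, 2005.
6 years from June 27, 2005 is June 27, 2011.
The written tolling agreement from June 20, 2009 to September 14, 2009 tolled the period for 86 days, extending the deadline to September 21, 2011.
The period was tolled for 200 days by the automatic bankruptcy stay (January 10, 2010 to July 29, 2010), pushing the deadline to April 8, 2012.
No stated provision tolls the period for a pending arbitration, so the interval from November 6, 2005 to January 7, 2006 has no effect on the deadline.
None of the other events listed affects the running of the period under the stated rules.

April 8, 2012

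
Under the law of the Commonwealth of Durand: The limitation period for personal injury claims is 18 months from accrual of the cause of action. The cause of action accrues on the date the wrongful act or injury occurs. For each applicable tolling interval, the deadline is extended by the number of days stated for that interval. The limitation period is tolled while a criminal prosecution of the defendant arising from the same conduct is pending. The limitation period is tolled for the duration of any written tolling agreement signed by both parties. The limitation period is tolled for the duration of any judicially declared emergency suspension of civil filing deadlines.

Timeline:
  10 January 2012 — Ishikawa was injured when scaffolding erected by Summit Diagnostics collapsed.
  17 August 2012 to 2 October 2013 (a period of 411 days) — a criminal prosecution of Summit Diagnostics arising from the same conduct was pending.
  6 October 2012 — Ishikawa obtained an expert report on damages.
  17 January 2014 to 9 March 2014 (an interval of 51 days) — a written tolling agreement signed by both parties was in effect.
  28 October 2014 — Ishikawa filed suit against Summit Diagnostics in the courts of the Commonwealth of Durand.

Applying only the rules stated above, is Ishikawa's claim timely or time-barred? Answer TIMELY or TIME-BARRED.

TIME-BARRED

The cause of action accrued on 10 January 2012, the date of the act.
18 months from 10 January 2012 is 10 July 2013.
The period was tolled for 411 days by the pending criminal prosecution (17 August 2012 to 2 October 2013), pushing the deadline to 25 August 2014.
The written tolling agreement from 17 January 2014 to 9 March 2014 tolled the period for 51 days, extending the deadline to 15 October 2014.
None of the other events listed affects the running of the period under the stated rules.
The 28 October 2014 filing falls after the 15 October 2014 deadline; the claim is time-barred.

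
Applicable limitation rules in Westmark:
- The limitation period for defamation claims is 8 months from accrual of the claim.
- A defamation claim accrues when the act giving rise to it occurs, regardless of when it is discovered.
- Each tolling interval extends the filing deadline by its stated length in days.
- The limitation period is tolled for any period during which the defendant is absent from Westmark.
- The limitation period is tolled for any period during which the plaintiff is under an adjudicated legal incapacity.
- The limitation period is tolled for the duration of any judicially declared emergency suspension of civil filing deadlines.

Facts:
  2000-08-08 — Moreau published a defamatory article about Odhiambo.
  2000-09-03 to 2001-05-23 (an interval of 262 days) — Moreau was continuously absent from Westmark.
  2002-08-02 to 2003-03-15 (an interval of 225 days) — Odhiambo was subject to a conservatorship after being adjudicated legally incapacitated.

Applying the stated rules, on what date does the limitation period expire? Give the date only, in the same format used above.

The claim accrued on 2000-08-08, when the wrongful act occurred.
8 months from 2000-08-08 is 2001-04-08.
The period was tolled for 262 days by the defendant's absence from the jurisdiction (2000-09-03 to 2001-05-23), pushing the deadline to 2001-12-26.
The plaintiff's legal incapacity starting 2002-08-02 came too late — the period had run on 2001-12-26 — and so does not extend the deadline.

2001-12-26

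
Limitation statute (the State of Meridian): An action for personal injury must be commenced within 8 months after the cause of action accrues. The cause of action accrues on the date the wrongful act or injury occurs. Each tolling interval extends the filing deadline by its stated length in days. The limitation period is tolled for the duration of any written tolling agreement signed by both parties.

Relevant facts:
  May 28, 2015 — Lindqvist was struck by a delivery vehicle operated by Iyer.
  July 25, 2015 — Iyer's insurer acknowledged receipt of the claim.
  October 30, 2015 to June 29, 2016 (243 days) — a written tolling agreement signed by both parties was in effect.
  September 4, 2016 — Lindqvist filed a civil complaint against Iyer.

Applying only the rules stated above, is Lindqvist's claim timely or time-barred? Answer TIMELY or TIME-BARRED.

The claim accrued on May 28, 2015, when the wrongful act occurred.
The untolled deadline — 8 months after May 28, 2015 — is January 28, 2016.
The period was tolled for 243 days by the written tolling agreement (October 30, 2015 to June 29, 2016), pushing the deadline to September 27, 2016.
The other events in the timeline have no effect on the limitation period under the stated rules.
Filing on September 4, 2016 beat the September 27, 2016 deadline — the action is timely.

TIMELY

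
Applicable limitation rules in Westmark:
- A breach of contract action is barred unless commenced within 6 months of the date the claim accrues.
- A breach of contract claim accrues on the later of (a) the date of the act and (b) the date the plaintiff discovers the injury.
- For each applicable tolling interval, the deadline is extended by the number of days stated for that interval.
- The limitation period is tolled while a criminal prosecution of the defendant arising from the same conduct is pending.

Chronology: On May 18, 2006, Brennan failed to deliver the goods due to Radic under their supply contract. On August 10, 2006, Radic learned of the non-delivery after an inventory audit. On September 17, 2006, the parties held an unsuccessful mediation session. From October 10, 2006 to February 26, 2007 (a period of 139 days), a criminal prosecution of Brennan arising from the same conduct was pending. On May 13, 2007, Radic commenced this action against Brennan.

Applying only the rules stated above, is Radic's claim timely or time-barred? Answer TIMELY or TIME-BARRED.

TIMELY

The claim accrued on August 10, 2006 — the later of the May 18, 2006 act and the August 10, 2006 discovery.
The untolled deadline — 6 months after August 10, 2006 — is February 10, 2007.
The pending criminal prosecution from October 10, 2006 to February 26, 2007 tolled the period for 139 days, extending the deadline to June 29, 2007.
Nothing else in the chronology tolls or restarts the period.
Radic filed on May 13, 2007, before the June 29, 2007 deadline, so the action is timely.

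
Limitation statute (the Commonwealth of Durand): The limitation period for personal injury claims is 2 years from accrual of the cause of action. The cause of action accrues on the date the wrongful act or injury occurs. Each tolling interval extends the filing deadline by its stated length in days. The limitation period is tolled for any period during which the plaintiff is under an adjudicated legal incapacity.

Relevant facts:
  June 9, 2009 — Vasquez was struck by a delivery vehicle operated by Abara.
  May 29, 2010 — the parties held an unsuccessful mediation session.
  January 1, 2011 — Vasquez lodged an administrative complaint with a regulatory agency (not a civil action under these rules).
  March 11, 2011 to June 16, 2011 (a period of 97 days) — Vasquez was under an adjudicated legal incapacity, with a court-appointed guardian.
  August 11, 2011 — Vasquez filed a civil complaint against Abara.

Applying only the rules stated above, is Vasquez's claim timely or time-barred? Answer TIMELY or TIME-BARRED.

TIMELY

The cause of action accrued on June 9, 2009, the date of the act.
The untolled deadline — 2 years after June 9, 2009 — is June 9, 2011.
Because the plaintiff's legal incapacity ran from March 11, 2011 to June 16, 2011, the deadline is extended by 97 days to September 14, 2011.
The other events in the timeline have no effect on the limitation period under the stated rules.
The August 11, 2011 filing precedes the September 14, 2011 deadline; the claim is timely.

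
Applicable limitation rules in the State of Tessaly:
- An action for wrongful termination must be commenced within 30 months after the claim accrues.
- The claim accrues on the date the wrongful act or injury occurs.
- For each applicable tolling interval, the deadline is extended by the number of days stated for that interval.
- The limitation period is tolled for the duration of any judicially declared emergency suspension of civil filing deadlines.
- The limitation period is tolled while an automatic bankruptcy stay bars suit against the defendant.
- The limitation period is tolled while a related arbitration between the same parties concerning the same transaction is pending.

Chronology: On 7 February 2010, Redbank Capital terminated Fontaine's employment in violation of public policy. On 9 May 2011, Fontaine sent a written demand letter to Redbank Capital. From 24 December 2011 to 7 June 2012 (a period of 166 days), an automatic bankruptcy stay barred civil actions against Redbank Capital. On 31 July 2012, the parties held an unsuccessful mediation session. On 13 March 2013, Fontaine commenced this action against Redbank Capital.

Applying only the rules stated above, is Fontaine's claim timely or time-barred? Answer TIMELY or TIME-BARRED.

TIME-BARRED

The claim accrued on 7 February 2010, the date of the act.
Adding the 30 months base period to 7 February 2010 gives a deadline of 7 August 2012, before any tolling.
The period was tolled for 166 days by the automatic bankruptcy stay (24 December 2011 to 7 June 2012), pushing the deadline to 20 January 2013.
Nothing else in the chronology tolls or restarts the period.
The 13 March 2013 filing falls after the 20 January 2013 deadline; the claim is time-barred.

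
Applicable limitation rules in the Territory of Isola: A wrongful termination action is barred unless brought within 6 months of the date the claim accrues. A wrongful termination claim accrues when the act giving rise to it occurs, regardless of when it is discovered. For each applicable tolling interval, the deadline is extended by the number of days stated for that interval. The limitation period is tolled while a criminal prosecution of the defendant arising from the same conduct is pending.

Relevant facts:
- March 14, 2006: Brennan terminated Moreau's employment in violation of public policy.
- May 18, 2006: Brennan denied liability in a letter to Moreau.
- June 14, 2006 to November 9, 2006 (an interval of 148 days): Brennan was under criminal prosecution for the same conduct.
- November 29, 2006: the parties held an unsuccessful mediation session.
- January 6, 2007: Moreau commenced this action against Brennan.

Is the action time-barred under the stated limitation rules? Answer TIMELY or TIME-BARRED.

TIMELY

The claim accrued on March 14, 2006, when the wrongful act occurred.
The untolled deadline — 6 months after March 14, 2006 — is September 14, 2006.
The pending criminal prosecution from June 14, 2006 to November 9, 2006 tolled the period for 148 days, extending the deadline to February 9, 2007.
None of the other events listed affects the running of the period under the stated rules.
Filing on January 6, 2007 beat the February 9, 2007 deadline — the action is timely.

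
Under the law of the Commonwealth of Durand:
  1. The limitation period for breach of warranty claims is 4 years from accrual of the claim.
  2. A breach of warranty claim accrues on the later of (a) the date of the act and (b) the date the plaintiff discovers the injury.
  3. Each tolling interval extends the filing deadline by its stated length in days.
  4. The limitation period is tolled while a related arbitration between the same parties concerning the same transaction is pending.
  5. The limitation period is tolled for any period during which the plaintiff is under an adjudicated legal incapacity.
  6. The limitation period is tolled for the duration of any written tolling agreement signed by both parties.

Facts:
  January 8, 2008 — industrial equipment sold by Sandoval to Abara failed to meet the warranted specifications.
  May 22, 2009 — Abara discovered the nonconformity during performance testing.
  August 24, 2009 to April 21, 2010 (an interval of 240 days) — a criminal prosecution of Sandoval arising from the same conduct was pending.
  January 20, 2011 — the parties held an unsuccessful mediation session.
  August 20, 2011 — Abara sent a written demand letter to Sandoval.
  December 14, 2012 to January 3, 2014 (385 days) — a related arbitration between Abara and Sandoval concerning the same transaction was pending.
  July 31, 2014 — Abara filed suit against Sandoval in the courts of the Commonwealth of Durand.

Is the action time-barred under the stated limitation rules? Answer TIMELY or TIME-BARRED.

The claim accrued on May 22, 2009 — the later of the January 8, 2008 act and the May 22, 2009 discovery.
Adding the 4 years base period to May 22, 2009 gives a deadline of May 22, 2013, before any tolling.
The pending related arbitration from December 14, 2012 to January 3, 2014 tolled the period for 385 days, extending the deadline to June 11, 2014.
No stated provision tolls the period for a criminal prosecution, so the interval from August 24, 2009 to April 21, 2010 has no effect on the deadline.
The other events in the timeline have no effect on the limitation period under the stated rules.
Abara filed on July 31, 2014, after the June 11, 2014 deadline, so the action is time-barred.

TIME-BARRED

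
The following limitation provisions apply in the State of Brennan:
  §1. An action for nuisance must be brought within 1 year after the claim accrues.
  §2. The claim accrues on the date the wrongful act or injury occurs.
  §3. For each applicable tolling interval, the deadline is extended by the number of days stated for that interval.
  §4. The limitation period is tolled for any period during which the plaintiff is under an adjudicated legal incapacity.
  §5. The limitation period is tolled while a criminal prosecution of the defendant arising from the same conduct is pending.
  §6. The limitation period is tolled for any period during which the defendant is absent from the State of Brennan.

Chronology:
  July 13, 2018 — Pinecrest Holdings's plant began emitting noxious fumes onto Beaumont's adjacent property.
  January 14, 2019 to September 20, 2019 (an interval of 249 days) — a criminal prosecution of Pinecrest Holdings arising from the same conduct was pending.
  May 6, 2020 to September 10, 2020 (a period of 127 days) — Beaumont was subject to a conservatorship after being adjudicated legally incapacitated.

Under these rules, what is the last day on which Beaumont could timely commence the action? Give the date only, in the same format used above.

The claim accrued on July 13, 2018, the date of the act.
The untolled deadline — 1 year after July 13, 2018 — is July 13, 2019.
The pending criminal prosecution from January 14, 2019 to September 20, 2019 tolled the period for 249 days, extending the deadline to March 18, 2020.
The plaintiff's legal incapacity from May 6, 2020 to September 10, 2020 began after the period had already run on March 18, 2020, so it has no tolling effect.

March 18, 2020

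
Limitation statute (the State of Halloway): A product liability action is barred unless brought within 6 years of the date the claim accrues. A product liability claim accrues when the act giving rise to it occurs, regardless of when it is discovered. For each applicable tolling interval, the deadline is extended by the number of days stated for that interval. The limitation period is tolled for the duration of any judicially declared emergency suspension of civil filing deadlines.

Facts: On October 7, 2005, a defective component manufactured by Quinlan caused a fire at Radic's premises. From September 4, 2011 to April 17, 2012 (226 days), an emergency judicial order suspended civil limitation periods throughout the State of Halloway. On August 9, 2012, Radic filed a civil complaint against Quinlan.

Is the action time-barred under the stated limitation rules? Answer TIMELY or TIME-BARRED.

TIME-BARRED

The limitation period began to run on October 7, 2005.
Adding the 6 years base period to October 7, 2005 gives a deadline of October 7, 2011, before any tolling.
The period was tolled for 226 days by the emergency suspension of filing deadlines (September 4, 2011 to April 17, 2012), pushing the deadline to May 20, 2012.
Radic filed on August 9, 2012, after the May 20, 2012 deadline, so the action is time-barred.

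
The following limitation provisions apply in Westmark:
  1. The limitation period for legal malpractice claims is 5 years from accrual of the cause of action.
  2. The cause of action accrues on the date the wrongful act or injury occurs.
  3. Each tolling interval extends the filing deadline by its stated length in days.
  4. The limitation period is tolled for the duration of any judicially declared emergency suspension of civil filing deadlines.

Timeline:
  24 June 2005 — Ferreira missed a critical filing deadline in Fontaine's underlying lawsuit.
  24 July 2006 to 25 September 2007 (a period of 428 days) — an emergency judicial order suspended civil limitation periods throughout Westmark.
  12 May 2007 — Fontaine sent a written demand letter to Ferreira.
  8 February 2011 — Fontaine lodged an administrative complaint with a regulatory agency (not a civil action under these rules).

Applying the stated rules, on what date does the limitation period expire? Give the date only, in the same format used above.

The limitation period began to run on 24 June 2005.
The untolled deadline — 5 years after 24 June 2005 — is 24 June 2010.
The emergency suspension of filing deadlines from 24 July 2006 to 25 September 2007 tolled the period for 428 days, extending the deadline to 26 August 2011.
The other events in the timeline have no effect on the limitation period under the stated rules.

26 August 2011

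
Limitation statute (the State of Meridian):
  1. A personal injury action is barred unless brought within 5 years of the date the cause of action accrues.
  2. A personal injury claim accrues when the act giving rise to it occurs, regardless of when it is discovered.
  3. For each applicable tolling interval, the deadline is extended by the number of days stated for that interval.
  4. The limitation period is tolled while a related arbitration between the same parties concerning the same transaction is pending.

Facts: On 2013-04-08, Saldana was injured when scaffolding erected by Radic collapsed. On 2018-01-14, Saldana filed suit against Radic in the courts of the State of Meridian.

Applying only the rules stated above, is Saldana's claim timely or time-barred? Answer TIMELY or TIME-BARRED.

The cause of action accrued on 2013-04-08, the date of the act.
Adding the 5 years base period to 2013-04-08 gives a deadline of 2018-04-08, before any tolling.
The 2018-01-14 filing precedes the 2018-04-08 deadline; the claim is timely.

TIMELY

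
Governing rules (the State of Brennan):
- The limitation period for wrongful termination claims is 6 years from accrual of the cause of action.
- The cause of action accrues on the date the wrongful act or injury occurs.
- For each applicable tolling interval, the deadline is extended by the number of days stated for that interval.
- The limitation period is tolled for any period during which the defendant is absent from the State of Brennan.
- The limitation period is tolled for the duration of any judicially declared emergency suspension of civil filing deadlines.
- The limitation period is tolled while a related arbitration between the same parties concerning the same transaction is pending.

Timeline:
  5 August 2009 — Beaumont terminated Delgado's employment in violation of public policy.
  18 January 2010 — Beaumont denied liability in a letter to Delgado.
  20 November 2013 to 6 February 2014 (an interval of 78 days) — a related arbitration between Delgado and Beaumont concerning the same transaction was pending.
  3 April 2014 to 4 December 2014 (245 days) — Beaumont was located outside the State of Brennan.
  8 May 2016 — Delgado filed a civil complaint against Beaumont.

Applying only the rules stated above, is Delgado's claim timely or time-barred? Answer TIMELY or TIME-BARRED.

The claim accrued on 5 August 2009, when the wrongful act occurred.
6 years from 5 August 2009 is 5 August 2015.
The pending related arbitration from 20 November 2013 to 6 February 2014 tolled the period for 78 days, extending the deadline to 22 October 2015.
The period was tolled for 245 days by the defendant's absence from the jurisdiction (3 April 2014 to 4 December 2014), pushing the deadline to 23 June 2016.
None of the other events listed affects the running of the period under the stated rules.
Delgado filed on 8 May 2016, before the 23 June 2016 deadline, so the action is timely.

TIMELY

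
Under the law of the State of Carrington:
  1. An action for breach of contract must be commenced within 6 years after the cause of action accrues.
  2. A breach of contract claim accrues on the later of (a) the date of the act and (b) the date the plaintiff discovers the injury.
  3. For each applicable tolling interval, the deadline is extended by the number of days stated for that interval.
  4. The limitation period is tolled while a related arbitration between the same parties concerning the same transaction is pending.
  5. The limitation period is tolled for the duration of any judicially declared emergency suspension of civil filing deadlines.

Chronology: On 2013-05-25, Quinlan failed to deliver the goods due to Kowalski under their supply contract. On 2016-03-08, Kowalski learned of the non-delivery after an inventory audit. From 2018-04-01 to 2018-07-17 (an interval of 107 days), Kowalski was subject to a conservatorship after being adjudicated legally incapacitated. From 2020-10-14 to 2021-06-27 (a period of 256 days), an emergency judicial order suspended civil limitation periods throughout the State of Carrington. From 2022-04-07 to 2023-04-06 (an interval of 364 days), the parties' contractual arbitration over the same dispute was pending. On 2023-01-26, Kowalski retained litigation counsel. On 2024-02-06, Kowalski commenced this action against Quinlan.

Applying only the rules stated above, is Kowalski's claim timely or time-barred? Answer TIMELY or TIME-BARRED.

TIME-BARRED

Taking the later of the act (2013-05-25) and discovery (2016-03-08), the claim accrued on 2016-03-08.
Adding the 6 years base period to 2016-03-08 gives a deadline of 2022-03-08, before any tolling.
Because the emergency suspension of filing deadlines ran from 2020-10-14 to 2021-06-27, the deadline is extended by 256 days to 2022-11-19.
Because the pending related arbitration ran from 2022-04-07 to 2023-04-06, the deadline is extended by 364 days to 2023-11-18.
The plaintiff's legal incapacity from 2018-04-01 to 2018-07-17 does not toll the period, because no stated rule makes the plaintiff's incapacity a tolling event.
None of the other events listed affects the running of the period under the stated rules.
Filing on 2024-02-06 missed the 2023-11-18 deadline — the action is time-barred.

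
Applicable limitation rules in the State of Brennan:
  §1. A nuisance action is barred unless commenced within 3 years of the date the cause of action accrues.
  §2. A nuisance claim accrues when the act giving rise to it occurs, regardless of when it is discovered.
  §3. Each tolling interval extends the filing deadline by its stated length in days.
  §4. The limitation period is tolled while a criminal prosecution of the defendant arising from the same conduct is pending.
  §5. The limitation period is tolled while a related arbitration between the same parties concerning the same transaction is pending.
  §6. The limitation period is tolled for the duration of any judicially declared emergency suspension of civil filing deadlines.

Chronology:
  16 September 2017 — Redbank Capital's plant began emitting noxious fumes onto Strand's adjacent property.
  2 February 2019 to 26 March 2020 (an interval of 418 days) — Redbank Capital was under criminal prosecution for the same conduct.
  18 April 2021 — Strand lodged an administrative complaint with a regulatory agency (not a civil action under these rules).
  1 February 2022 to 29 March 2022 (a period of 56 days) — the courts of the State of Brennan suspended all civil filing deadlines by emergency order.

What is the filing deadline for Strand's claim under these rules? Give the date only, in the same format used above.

8 November 2021

The claim accrued on 16 September 2017, when the wrongful act occurred.
Adding the 3 years base period to 16 September 2017 gives a deadline of 16 September 2020, before any tolling.
The period was tolled for 418 days by the pending criminal prosecution (2 February 2019 to 26 March 2020), pushing the deadline to 8 November 2021.
The emergency suspension of filing deadlines starting 1 February 2022 came too late — the period had run on 8 November 2021 — and so does not extend the deadline.
Nothing else in the chronology tolls or restarts the period.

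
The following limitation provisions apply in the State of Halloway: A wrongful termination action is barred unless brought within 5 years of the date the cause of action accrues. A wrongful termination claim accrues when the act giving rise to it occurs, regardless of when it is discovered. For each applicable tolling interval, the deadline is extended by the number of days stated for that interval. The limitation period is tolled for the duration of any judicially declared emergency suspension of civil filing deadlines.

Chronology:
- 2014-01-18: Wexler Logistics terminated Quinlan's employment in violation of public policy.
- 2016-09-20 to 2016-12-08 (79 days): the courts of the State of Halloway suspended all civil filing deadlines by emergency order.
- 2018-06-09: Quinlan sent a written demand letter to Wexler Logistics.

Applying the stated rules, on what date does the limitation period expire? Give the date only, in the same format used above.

The claim accrued on 2014-01-18, when the wrongful act occurred.
5 years from 2014-01-18 is 2019-01-18.
The period was tolled for 79 days by the emergency suspension of filing deadlines (2016-09-20 to 2016-12-08), pushing the deadline to 2019-04-07.
None of the other events listed affects the running of the period under the stated rules.

2019-04-07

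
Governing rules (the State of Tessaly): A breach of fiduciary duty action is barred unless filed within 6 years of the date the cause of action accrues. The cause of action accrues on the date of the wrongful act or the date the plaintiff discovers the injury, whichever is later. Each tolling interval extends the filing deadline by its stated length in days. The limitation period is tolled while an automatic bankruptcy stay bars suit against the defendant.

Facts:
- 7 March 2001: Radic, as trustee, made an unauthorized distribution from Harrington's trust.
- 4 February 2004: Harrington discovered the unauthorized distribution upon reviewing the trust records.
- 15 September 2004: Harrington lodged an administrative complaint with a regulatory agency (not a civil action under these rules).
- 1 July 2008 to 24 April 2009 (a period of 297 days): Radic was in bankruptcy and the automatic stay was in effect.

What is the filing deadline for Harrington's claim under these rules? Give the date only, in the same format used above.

Taking the later of the act (7 March 2001) and discovery (4 February 2004), the claim accrued on 4 February 2004.
6 years from 4 February 2004 is 4 February 2010.
The automatic bankruptcy stay from 1 July 2008 to 24 April 2009 tolled the period for 297 days, extending the deadline to 28 November 2010.
Nothing else in the chronology tolls or restarts the period.

28 November 2010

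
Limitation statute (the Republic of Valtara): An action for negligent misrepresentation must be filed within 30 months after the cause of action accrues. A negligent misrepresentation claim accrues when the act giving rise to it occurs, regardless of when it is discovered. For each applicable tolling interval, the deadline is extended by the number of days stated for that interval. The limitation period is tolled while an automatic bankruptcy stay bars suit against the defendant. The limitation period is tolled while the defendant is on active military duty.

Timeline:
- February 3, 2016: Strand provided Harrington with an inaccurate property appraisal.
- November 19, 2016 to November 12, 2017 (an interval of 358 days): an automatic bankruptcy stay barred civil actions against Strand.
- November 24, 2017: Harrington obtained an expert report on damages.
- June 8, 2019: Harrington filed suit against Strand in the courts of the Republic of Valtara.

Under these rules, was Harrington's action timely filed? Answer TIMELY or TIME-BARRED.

TIMELY

The claim accrued on February 3, 2016, when the wrongful act occurred.
The untolled deadline — 30 months after February 3, 2016 — is August 3, 2018.
Because the automatic bankruptcy stay ran from November 19, 2016 to November 12, 2017, the deadline is extended by 358 days to July 27, 2019.
The other events in the timeline have no effect on the limitation period under the stated rules.
Harrington filed on June 8, 2019, before the July 27, 2019 deadline, so the action is timely.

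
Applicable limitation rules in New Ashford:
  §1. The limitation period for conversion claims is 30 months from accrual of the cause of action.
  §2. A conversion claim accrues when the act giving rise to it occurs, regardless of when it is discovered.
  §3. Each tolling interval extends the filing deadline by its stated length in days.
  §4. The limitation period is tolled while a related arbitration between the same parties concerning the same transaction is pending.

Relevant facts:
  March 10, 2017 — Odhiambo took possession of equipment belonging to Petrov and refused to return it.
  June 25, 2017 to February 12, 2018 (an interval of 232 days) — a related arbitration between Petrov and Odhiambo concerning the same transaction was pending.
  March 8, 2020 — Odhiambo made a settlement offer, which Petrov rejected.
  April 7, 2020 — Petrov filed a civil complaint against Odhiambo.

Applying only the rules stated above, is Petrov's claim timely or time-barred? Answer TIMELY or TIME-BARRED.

TIMELY

The cause of action accrued on March 10, 2017, the date of the act.
Adding the 30 months base period to March 10, 2017 gives a deadline of September 10, 2019, before any tolling.
The period was tolled for 232 days by the pending related arbitration (June 25, 2017 to February 12, 2018), pushing the deadline to April 29, 2020.
Nothing else in the chronology tolls or restarts the period.
Filing on April 7, 2020 beat the April 29, 2020 deadline — the action is timely.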